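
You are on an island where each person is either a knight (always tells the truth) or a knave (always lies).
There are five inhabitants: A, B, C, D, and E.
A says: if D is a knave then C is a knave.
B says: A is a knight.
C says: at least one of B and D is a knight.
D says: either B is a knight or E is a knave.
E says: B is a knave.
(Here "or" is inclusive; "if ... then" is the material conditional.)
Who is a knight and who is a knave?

As a knight, A's statement "if D is a knave then C is a knave" should be True; it is.
B (knight): "A is a knight" — True. ✓
Since C is a knight, "at least one of B and D is a knight" needs to be True, which holds.
Since D is a knight, "either B is a knight or E is a knave" needs to be True, which holds.
E (knave): "B is a knave" — False. ✓

A is a knight, B is a knight, C is a knight, D is a knight, and E is a knave.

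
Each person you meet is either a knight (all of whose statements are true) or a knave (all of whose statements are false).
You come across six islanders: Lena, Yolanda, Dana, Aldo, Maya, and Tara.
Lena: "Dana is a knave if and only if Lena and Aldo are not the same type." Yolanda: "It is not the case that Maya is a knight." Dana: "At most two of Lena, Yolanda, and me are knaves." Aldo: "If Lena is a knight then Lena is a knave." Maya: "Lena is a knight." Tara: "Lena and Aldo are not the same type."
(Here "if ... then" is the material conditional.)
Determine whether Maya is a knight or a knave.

Maya is a knave.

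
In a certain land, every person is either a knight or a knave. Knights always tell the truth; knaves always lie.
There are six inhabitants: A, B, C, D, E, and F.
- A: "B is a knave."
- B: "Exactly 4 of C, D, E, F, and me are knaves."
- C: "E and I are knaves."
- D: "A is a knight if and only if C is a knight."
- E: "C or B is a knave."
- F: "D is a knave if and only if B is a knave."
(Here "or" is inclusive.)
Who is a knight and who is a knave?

A is a knight, B is a knave, C is a knave, D is a knave, E is a knight, and F is a knight.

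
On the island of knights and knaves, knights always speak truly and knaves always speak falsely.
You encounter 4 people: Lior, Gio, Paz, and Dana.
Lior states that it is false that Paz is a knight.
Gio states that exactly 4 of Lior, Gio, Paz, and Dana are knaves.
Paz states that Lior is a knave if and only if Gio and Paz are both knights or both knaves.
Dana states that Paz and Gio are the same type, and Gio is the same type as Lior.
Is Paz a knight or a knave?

Paz is a knave.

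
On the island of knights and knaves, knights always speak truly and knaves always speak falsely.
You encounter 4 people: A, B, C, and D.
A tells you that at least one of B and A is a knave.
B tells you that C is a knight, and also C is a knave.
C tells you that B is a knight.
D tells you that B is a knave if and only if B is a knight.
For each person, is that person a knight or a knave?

A (knight): "at least one of B and A is a knave" — True. ✓
B (knave): "C is a knight, and also C is a knave" — false. ✓
C is a knave, and the claim "B is a knight" is indeed false.
D is a knave, and the claim "B is a knave if and only if B is a knight" is indeed false.

A is a knight, B is a knave, C is a knave, and D is a knave.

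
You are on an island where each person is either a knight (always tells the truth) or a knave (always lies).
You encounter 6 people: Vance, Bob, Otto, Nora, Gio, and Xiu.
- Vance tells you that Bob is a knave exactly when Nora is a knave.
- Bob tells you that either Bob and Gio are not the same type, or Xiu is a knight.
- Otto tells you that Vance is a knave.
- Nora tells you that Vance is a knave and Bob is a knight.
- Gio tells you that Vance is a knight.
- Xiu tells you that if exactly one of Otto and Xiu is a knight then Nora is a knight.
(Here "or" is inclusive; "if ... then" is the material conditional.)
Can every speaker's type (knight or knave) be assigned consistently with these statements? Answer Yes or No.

No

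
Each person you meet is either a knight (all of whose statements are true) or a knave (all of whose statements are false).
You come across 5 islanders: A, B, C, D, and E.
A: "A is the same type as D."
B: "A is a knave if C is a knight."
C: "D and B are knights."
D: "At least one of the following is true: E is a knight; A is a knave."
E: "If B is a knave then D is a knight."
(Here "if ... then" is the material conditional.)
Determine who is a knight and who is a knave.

A is a knave, B is a knight, C is a knight, D is a knight, and E is a knight.

A is a knave, so "A is the same type as D" must be False — and it is.
B is a knight; "A is a knave if C is a knight" is True, as required.
C is a knight, so "D and B are knights" must be True — and it is.
D is a knight, and the claim "at least one of the following is true: E is a knight; A is a knave" is indeed True.
E is a knight; "if B is a knave then D is a knight" is True, as required.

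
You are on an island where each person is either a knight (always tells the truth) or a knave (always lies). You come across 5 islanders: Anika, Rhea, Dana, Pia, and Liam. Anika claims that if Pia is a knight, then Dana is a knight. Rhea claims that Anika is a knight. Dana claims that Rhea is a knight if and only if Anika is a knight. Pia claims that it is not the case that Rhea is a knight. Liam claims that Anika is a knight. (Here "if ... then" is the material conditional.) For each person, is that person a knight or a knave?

Suppose Anika is a knave. Then Anika's statement "if Pia is a knight, then Dana is a knight" would have to be false. Checking the 16 ways to assign the others, none is consistent with every speaker.
(For instance, with Rhea=knight, Dana=knight, Pia=knave, Liam=knight, Anika's claim "if Pia is a knight, then Dana is a knight" comes out true where it would need to be false.)
So Anika must be a knight, making "if Pia is a knight, then Dana is a knight" true. Taking Anika=knight, Rhea=knight, Dana=knight, Pia=knave, Liam=knight, each remaining statement checks out:
  Rhea (knight): "Anika is a knight" — true. ✓
  Dana (knight): "Rhea is a knight if and only if Anika is a knight" — true. ✓
  Pia (knave): "it is not the case that Rhea is a knight" — false. ✓
  Liam (knight): "Anika is a knight" — true. ✓
This is the unique consistent assignment.

Anika is a knight, Rhea is a knight, Dana is a knight, Pia is a knave, and Liam is a knight.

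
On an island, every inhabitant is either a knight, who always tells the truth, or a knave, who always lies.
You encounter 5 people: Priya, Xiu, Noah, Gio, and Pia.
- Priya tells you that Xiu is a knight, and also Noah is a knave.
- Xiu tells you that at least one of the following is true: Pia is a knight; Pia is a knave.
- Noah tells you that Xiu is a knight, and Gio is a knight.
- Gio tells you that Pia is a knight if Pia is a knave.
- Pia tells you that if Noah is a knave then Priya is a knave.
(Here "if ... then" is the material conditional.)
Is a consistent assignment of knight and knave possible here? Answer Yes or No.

Yes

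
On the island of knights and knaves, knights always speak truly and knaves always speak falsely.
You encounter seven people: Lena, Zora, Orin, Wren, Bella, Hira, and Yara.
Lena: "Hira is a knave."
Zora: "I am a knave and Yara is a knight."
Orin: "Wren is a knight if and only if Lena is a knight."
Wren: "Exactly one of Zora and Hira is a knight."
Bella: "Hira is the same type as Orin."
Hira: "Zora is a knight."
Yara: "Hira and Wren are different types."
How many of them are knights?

2

The unique consistent assignment is Lena=knight, Zora=knave, Orin=knave, Wren=knave, Bella=knight, Hira=knave, Yara=knave.
That has 2 knights.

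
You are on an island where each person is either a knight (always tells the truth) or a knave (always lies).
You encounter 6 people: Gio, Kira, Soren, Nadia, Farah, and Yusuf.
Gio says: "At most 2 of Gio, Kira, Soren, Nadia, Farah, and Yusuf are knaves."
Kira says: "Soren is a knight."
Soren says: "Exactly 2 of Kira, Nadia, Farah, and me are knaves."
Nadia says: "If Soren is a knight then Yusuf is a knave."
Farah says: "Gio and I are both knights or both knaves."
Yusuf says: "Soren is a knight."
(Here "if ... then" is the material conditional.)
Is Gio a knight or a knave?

Consistent assignments: {Gio=knight, Kira=knight, Soren=knight, Nadia=knave, Farah=knave, Yusuf=knight}
In every consistent assignment, Gio is a knight.

Gio is a knight.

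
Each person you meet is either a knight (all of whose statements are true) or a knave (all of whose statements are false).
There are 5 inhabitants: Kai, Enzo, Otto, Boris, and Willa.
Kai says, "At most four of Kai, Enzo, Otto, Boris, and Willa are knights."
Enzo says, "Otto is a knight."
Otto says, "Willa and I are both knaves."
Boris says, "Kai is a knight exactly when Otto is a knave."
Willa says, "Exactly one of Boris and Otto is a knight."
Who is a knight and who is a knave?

Knights: Kai, Boris, and Willa. Knaves: Enzo and Otto.

As a knight, Kai's statement "at most four of Kai, Enzo, Otto, Boris, and Willa are knights" should be true; it is.
Enzo (knave): "Otto is a knight" — false. ✓
As a knave, Otto's statement "Willa and I are both knaves" should be false; it is.
Boris is a knight; "Kai is a knight exactly when Otto is a knave" is true, as required.
As a knight, Willa's statement "exactly one of Boris and Otto is a knight" should be true; it is.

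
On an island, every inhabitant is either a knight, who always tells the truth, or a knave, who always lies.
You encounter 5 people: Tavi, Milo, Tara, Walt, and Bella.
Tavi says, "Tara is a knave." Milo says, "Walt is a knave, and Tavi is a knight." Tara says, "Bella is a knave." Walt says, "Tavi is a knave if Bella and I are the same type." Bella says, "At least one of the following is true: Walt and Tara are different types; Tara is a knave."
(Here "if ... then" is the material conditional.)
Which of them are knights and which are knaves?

Since Tavi is a knave, "Tara is a knave" needs to be false, which holds.
As a knave, Milo's statement "Walt is a knave, and Tavi is a knight" should be false; it is.
As a knight, Tara's statement "Bella is a knave" should be True; it is.
Walt is a knight, so "Tavi is a knave if Bella and I are the same type" must be True — and it is.
Bella is a knave, so "at least one of the following is true: Walt and Tara are different types; Tara is a knave" must be false — and it is.

Tavi is a knave, Milo is a knave, Tara is a knight, Walt is a knight, and Bella is a knave.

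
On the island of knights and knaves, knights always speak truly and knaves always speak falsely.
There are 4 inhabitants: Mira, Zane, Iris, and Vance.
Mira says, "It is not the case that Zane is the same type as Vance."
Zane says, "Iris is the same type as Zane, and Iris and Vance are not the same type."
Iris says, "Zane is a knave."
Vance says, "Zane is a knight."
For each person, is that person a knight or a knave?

Mira is a knave, Zane is a knave, Iris is a knight, and Vance is a knave.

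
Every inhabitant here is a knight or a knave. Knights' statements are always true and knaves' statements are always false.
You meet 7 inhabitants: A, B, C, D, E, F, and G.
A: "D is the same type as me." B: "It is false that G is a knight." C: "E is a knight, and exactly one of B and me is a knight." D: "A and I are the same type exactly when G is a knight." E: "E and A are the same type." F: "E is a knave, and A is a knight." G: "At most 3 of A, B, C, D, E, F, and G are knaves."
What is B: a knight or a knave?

B is a knave.

Consistent assignments: {A=knight, B=knave, C=knight, D=knight, E=knight, F=knave, G=knight}; {A=knight, B=knave, C=knave, D=knight, E=knight, F=knave, G=knight}; {A=knight, B=knave, C=knave, D=knight, E=knave, F=knight, G=knight}
In every consistent assignment, B is a knave.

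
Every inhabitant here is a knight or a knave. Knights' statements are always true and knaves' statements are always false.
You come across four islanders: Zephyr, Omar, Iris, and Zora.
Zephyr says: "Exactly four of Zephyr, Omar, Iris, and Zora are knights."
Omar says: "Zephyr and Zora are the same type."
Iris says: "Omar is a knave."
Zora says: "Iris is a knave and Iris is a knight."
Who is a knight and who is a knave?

Zephyr is a knave, Omar is a knight, Iris is a knave, and Zora is a knave.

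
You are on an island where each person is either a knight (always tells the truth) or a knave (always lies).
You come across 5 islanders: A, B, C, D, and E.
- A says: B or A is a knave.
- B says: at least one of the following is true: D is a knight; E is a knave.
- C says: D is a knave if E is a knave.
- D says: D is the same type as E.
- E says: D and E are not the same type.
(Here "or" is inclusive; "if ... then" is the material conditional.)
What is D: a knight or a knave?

D is a knave.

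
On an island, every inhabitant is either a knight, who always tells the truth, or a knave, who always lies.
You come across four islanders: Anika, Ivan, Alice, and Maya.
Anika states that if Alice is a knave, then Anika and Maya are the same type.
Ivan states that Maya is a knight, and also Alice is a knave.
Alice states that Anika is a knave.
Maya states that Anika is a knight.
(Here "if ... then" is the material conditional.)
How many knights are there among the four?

3

The unique consistent assignment is Anika=knight, Ivan=knight, Alice=knave, Maya=knight.
That has 3 knights.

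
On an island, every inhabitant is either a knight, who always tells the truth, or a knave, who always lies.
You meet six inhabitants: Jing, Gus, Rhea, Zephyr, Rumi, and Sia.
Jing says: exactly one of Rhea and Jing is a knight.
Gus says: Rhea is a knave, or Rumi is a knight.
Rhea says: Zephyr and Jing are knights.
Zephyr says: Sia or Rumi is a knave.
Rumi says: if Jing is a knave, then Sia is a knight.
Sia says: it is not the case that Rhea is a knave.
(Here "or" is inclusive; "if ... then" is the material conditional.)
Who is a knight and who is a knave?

Jing is a knave, and the claim "exactly one of Rhea and Jing is a knight" is indeed False.
Gus is a knight, so "Rhea is a knave, or Rumi is a knight" must be true — and it is.
As a knave, Rhea's statement "Zephyr and Jing are knights" should be False; it is.
Zephyr is a knight, so "Sia or Rumi is a knave" must be true — and it is.
Rumi is a knave, so "if Jing is a knave, then Sia is a knight" must be False — and it is.
Sia is a knave, so "it is not the case that Rhea is a knave" must be False — and it is.

Knights: Gus and Zephyr. Knaves: Jing, Rhea, Rumi, and Sia.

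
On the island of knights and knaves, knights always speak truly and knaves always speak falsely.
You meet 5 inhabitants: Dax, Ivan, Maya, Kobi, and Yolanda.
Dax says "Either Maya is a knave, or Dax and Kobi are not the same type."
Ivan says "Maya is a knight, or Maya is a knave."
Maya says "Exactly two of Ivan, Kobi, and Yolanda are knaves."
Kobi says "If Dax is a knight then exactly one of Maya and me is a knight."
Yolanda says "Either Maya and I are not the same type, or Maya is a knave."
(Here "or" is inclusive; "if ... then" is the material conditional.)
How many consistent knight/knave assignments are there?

Consistent assignments:
  Dax=knight, Ivan=knight, Maya=knave, Kobi=knight, Yolanda=knight
  Dax=knight, Ivan=knight, Maya=knave, Kobi=knave, Yolanda=knight

2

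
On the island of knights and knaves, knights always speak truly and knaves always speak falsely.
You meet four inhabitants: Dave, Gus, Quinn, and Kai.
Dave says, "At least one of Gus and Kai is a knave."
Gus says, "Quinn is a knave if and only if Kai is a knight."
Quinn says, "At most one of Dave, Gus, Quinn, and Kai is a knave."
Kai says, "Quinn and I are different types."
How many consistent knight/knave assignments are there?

2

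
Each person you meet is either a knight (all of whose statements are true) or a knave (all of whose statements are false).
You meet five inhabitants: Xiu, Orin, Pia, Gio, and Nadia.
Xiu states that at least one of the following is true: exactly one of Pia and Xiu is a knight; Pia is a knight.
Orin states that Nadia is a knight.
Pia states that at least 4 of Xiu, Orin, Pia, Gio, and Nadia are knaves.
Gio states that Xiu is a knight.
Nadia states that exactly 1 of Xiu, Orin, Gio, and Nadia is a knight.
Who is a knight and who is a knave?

Suppose Xiu is a knave. Then Xiu's statement "at least one of the following is true: exactly one of Pia and Xiu is a knight; Pia is a knight" would have to be false. Checking the 16 ways to assign the others, none is consistent with every speaker.
(For instance, with Orin=knave, Pia=knave, Gio=knight, Nadia=knave, Pia's claim "at least 4 of Xiu, Orin, Pia, Gio, and Nadia are knaves" comes out true where it would need to be false.)
So Xiu must be a knight, making "at least one of the following is true: exactly one of Pia and Xiu is a knight; Pia is a knight" true. Taking Xiu=knight, Orin=knave, Pia=knave, Gio=knight, Nadia=knave, each remaining statement checks out:
  Orin (knave): "Nadia is a knight" — false. ✓
  Pia (knave): "at least 4 of Xiu, Orin, Pia, Gio, and Nadia are knaves" — false. ✓
  Gio (knight): "Xiu is a knight" — true. ✓
  Nadia (knave): "exactly 1 of Xiu, Orin, Gio, and Nadia is a knight" — false. ✓
This is the unique consistent assignment.

Xiu is a knight, Orin is a knave, Pia is a knave, Gio is a knight, and Nadia is a knave.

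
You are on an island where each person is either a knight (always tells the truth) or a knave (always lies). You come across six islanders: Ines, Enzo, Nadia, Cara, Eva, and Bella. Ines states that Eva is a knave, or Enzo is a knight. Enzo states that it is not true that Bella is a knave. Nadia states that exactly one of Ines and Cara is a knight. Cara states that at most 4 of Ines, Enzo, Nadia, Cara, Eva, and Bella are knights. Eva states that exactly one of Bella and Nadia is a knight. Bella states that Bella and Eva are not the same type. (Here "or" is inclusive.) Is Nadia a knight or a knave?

Nadia is a knave.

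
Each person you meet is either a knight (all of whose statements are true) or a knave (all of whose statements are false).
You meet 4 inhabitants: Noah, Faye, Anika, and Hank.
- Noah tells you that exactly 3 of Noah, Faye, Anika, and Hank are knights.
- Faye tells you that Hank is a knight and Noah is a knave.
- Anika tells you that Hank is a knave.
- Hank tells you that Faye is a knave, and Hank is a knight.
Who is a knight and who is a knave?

Knights: Anika. Knaves: Noah, Faye, and Hank.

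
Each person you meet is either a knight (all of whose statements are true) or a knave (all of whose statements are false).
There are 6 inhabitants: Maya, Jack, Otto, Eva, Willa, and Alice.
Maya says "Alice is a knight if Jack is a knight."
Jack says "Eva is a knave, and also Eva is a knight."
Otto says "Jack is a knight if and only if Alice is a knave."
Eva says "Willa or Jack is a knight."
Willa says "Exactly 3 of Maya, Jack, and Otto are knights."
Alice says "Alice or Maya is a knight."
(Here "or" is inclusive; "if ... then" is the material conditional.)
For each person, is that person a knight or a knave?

Maya is a knight, Jack is a knave, Otto is a knight, Eva is a knave, Willa is a knave, and Alice is a knight.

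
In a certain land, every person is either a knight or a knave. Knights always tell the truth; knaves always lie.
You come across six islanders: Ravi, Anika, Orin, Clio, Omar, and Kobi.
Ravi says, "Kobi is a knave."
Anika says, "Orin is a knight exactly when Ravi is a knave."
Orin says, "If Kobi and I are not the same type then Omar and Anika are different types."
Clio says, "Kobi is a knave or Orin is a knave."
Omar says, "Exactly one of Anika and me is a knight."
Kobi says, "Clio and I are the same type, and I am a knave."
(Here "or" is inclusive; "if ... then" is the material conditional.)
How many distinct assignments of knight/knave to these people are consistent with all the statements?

1

Consistent assignments:
  Ravi=knight, Anika=knave, Orin=knight, Clio=knight, Omar=knight, Kobi=knave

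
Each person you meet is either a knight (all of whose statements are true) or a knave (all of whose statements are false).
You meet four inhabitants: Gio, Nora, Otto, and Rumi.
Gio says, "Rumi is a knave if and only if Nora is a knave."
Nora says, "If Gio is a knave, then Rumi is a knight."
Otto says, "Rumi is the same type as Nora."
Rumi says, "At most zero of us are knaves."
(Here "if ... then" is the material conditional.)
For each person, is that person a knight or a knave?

Gio is a knight; "Rumi is a knave if and only if Nora is a knave" is true, as required.
Nora is a knight; "if Gio is a knave, then Rumi is a knight" is true, as required.
Since Otto is a knight, "Rumi is the same type as Nora" needs to be true, which holds.
Rumi is a knight, and the claim "at most zero of us are knaves" is indeed true.

Gio is a knight, Nora is a knight, Otto is a knight, and Rumi is a knight.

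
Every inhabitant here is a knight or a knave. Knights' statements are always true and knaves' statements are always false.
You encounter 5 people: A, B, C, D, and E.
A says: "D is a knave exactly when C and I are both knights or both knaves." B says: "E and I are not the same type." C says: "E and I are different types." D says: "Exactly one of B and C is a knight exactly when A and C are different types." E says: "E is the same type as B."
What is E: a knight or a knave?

E is a knave.

Consistent assignments: {A=knight, B=knight, C=knave, D=knight, E=knave}; {A=knave, B=knight, C=knight, D=knave, E=knave}
In every consistent assignment, E is a knave.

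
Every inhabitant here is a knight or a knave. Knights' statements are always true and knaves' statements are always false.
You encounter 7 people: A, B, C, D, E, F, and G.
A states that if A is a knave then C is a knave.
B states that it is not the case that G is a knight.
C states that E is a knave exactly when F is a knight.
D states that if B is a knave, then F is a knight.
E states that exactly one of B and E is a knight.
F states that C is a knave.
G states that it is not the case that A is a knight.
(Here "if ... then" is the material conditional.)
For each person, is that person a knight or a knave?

A is a knave, B is a knave, C is a knight, D is a knave, E is a knight, F is a knave, and G is a knight.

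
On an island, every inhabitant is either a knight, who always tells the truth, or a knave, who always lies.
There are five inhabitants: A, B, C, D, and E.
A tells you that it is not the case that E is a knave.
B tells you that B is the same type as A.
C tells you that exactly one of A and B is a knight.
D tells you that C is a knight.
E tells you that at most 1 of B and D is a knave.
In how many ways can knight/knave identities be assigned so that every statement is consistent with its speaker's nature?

2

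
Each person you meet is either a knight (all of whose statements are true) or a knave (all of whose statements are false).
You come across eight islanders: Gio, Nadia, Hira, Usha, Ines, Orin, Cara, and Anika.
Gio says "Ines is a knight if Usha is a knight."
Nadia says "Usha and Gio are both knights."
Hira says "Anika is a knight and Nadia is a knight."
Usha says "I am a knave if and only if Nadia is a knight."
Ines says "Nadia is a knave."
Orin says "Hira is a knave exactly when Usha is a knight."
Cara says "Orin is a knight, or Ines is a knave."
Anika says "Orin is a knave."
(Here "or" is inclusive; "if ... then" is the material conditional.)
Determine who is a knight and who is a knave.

Since Gio is a knight, "Ines is a knight if Usha is a knight" needs to be True, which holds.
As a knave, Nadia's statement "Usha and Gio are both knights" should be False; it is.
Since Hira is a knave, "Anika is a knight and Nadia is a knight" needs to be False, which holds.
Usha is a knave; "I am a knave if and only if Nadia is a knight" is False, as required.
Ines is a knight, so "Nadia is a knave" must be True — and it is.
Orin (knave): "Hira is a knave exactly when Usha is a knight" — False. ✓
As a knave, Cara's statement "Orin is a knight, or Ines is a knave" should be False; it is.
Anika is a knight, and the claim "Orin is a knave" is indeed True.

Gio is a knight, Nadia is a knave, Hira is a knave, Usha is a knave, Ines is a knight, Orin is a knave, Cara is a knave, and Anika is a knight.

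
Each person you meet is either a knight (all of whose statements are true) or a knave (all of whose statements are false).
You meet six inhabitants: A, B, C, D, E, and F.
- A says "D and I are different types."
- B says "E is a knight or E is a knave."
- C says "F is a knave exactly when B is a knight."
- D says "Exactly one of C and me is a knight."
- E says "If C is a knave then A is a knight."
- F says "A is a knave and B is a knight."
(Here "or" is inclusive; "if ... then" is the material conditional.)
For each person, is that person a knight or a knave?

A is a knave, B is a knight, C is a knave, D is a knave, E is a knave, and F is a knight.

As a knave, A's statement "D and I are different types" should be false; it is.
B (knight): "E is a knight or E is a knave" — True. ✓
C (knave): "F is a knave exactly when B is a knight" — false. ✓
D is a knave; "exactly one of C and me is a knight" is false, as required.
As a knave, E's statement "if C is a knave then A is a knight" should be false; it is.
F is a knight, so "A is a knave and B is a knight" must be True — and it is.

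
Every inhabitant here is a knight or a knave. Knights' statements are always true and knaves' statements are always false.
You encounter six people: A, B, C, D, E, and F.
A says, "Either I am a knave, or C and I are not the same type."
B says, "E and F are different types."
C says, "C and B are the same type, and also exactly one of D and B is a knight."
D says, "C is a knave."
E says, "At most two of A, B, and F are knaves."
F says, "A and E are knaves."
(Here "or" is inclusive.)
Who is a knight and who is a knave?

A is a knight, B is a knight, C is a knave, D is a knight, E is a knight, and F is a knave.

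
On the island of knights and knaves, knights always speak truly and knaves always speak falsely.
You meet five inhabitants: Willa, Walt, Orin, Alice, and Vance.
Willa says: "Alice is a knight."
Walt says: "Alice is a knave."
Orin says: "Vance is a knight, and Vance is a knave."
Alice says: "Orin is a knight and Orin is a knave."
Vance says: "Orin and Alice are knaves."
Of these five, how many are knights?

2

The unique consistent assignment is Willa=knave, Walt=knight, Orin=knave, Alice=knave, Vance=knight.
That has 2 knights.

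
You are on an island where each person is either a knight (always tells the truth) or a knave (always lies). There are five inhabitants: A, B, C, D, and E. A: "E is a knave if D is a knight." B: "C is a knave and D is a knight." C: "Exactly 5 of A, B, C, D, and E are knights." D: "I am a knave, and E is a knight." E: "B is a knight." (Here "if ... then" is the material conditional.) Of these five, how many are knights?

The unique consistent assignment is A=knight, B=knave, C=knave, D=knave, E=knave.
That has 1 knight.

1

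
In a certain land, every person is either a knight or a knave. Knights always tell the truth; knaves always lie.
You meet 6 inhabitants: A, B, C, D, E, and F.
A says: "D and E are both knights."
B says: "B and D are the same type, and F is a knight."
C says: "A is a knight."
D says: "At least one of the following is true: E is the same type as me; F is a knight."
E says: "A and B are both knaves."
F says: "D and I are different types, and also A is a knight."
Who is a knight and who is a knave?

Knights: E. Knaves: A, B, C, D, and F.

A is a knave, so "D and E are both knights" must be false — and it is.
B is a knave, so "B and D are the same type, and F is a knight" must be false — and it is.
C is a knave; "A is a knight" is false, as required.
As a knave, D's statement "at least one of the following is true: E is the same type as me; F is a knight" should be false; it is.
E is a knight; "A and B are both knaves" is True, as required.
Since F is a knave, "D and I are different types, and also A is a knight" needs to be false, which holds.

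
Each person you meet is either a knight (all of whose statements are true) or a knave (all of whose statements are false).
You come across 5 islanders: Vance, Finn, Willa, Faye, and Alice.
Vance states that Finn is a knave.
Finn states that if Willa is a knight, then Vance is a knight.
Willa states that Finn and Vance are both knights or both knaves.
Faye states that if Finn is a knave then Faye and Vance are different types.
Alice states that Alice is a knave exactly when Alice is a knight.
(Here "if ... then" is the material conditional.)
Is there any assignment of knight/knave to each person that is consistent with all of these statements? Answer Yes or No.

One consistent assignment: Vance=knave, Finn=knight, Willa=knave, Faye=knight, Alice=knave.

Yes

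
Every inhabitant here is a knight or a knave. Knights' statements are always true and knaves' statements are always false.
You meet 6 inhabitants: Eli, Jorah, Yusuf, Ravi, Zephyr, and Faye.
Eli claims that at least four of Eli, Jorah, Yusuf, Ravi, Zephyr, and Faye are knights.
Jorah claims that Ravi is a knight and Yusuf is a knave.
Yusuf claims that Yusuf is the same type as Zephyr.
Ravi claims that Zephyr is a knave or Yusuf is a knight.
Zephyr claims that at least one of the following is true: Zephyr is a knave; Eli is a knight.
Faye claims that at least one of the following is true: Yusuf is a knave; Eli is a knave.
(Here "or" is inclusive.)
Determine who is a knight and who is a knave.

Knights: Eli, Yusuf, Ravi, and Zephyr. Knaves: Jorah and Faye.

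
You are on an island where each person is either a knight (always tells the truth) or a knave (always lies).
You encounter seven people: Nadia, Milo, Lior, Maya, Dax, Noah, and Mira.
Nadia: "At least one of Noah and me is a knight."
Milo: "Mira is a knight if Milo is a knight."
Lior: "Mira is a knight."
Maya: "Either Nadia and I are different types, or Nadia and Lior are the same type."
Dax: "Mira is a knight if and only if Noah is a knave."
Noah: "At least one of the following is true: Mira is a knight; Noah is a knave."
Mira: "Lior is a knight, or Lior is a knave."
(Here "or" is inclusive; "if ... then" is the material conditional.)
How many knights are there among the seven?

6

The unique consistent assignment is Nadia=knight, Milo=knight, Lior=knight, Maya=knight, Dax=knave, Noah=knight, Mira=knight.
That has 6 knights.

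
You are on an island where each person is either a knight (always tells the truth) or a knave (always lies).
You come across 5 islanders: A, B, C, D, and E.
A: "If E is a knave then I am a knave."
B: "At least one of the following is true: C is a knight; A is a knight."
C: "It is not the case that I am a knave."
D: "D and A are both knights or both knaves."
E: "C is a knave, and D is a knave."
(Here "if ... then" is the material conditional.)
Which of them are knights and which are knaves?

A is a knight, B is a knight, C is a knave, D is a knave, and E is a knight.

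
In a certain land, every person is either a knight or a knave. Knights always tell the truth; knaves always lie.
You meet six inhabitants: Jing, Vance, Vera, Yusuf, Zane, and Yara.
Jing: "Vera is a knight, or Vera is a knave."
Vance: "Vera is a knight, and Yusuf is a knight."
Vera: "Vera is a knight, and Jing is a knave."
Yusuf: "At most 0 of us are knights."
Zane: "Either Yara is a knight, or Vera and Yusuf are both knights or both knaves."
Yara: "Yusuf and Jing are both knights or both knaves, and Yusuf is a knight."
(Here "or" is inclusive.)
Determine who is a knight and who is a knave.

Jing is a knight, Vance is a knave, Vera is a knave, Yusuf is a knave, Zane is a knight, and Yara is a knave.

Jing is a knight, so "Vera is a knight, or Vera is a knave" must be true — and it is.
Vance (knave): "Vera is a knight, and Yusuf is a knight" — false. ✓
Vera (knave): "Vera is a knight, and Jing is a knave" — false. ✓
As a knave, Yusuf's statement "at most 0 of us are knights" should be false; it is.
Zane is a knight, so "either Yara is a knight, or Vera and Yusuf are both knights or both knaves" must be true — and it is.
Since Yara is a knave, "Yusuf and Jing are both knights or both knaves, and Yusuf is a knight" needs to be false, which holds.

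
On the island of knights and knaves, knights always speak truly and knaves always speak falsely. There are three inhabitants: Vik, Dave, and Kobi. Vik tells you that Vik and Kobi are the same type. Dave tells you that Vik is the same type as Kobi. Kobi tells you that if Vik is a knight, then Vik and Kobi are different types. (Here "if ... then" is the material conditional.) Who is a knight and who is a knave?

Knights: Kobi. Knaves: Vik and Dave.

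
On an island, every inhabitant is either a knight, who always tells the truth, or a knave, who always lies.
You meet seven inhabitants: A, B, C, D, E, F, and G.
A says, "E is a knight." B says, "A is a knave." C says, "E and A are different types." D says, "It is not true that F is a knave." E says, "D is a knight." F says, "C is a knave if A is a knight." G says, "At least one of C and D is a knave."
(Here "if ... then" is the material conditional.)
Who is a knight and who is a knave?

A is a knight, B is a knave, C is a knave, D is a knight, E is a knight, F is a knight, and G is a knight.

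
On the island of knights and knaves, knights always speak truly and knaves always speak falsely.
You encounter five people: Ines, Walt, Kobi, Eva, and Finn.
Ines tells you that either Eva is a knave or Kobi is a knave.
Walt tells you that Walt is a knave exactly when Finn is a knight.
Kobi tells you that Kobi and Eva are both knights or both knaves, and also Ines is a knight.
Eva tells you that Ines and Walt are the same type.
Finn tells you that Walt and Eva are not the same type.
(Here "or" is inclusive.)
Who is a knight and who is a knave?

Ines is a knight, Walt is a knight, Kobi is a knave, Eva is a knight, and Finn is a knave.

Suppose Ines is a knave. Then Ines's statement "either Eva is a knave or Kobi is a knave" would have to be false. Checking the 16 ways to assign the others, none is consistent with every speaker.
(For instance, with Walt=knight, Kobi=knave, Eva=knight, Finn=knave, Ines's claim "either Eva is a knave or Kobi is a knave" comes out true where it would need to be false.)
So Ines must be a knight, making "either Eva is a knave or Kobi is a knave" true. Taking Ines=knight, Walt=knight, Kobi=knave, Eva=knight, Finn=knave, each remaining statement checks out:
  Walt (knight): "Walt is a knave exactly when Finn is a knight" — true. ✓
  Kobi (knave): "Kobi and Eva are both knights or both knaves, and also Ines is a knight" — false. ✓
  Eva (knight): "Ines and Walt are the same type" — true. ✓
  Finn (knave): "Walt and Eva are not the same type" — false. ✓
This is the unique consistent assignment.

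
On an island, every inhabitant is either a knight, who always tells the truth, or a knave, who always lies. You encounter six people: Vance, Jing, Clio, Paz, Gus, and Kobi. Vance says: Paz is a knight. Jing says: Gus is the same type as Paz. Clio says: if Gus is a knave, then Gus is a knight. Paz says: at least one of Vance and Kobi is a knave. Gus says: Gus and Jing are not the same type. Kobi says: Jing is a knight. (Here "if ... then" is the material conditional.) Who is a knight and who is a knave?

Vance is a knight, Jing is a knave, Clio is a knave, Paz is a knight, Gus is a knave, and Kobi is a knave.

Vance is a knight, so "Paz is a knight" must be true — and it is.
Since Jing is a knave, "Gus is the same type as Paz" needs to be False, which holds.
Since Clio is a knave, "if Gus is a knave, then Gus is a knight" needs to be False, which holds.
As a knight, Paz's statement "at least one of Vance and Kobi is a knave" should be true; it is.
As a knave, Gus's statement "Gus and Jing are not the same type" should be False; it is.
Kobi is a knave, and the claim "Jing is a knight" is indeed False.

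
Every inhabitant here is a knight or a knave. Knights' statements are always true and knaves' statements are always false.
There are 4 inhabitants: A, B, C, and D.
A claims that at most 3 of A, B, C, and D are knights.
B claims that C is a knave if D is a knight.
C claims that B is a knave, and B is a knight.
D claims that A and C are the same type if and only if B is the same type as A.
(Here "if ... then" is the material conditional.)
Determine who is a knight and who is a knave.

A is a knight, and the claim "at most 3 of A, B, C, and D are knights" is indeed True.
B is a knight, and the claim "C is a knave if D is a knight" is indeed True.
Since C is a knave, "B is a knave, and B is a knight" needs to be false, which holds.
D is a knave, so "A and C are the same type if and only if B is the same type as A" must be false — and it is.

Knights: A and B. Knaves: C and D.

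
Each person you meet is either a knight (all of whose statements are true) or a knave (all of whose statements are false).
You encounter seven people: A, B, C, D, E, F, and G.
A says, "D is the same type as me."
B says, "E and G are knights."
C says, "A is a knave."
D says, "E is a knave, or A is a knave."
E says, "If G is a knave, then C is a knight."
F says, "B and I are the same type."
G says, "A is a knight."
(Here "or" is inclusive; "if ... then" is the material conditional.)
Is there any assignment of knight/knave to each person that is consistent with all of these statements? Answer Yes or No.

No

Checking all 128 assignments, each has at least one speaker whose statement's truth value contradicts their type.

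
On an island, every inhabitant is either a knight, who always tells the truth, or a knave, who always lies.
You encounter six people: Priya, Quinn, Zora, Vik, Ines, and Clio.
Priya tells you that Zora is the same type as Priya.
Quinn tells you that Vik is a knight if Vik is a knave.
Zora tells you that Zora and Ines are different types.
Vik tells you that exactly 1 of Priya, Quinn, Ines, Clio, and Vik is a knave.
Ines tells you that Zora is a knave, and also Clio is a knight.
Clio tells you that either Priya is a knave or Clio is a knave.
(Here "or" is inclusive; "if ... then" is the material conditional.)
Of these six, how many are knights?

2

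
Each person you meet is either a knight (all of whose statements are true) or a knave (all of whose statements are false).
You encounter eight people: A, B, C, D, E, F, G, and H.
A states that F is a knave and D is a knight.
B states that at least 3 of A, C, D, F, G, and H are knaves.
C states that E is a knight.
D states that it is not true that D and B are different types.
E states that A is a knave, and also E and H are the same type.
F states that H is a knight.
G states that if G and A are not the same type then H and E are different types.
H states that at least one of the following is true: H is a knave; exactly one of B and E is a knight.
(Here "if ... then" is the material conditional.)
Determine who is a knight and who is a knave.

A is a knave, B is a knight, C is a knave, D is a knave, E is a knave, F is a knight, G is a knight, and H is a knight.

A is a knave; "F is a knave and D is a knight" is False, as required.
As a knight, B's statement "at least 3 of A, C, D, F, G, and H are knaves" should be True; it is.
C is a knave, so "E is a knight" must be False — and it is.
D is a knave, and the claim "it is not true that D and B are different types" is indeed False.
E (knave): "A is a knave, and also E and H are the same type" — False. ✓
F is a knight; "H is a knight" is True, as required.
Since G is a knight, "if G and A are not the same type then H and E are different types" needs to be True, which holds.
H is a knight, and the claim "at least one of the following is true: H is a knave; exactly one of B and E is a knight" is indeed True.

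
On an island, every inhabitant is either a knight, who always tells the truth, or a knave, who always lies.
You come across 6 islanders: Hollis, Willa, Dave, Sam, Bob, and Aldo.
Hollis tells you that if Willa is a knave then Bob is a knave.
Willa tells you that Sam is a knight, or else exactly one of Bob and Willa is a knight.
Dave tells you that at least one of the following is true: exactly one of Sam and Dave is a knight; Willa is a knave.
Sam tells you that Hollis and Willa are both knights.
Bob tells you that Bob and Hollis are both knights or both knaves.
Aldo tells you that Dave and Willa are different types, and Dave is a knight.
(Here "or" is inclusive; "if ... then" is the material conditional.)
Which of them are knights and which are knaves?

Hollis is a knight; "if Willa is a knave then Bob is a knave" is true, as required.
Since Willa is a knave, "Sam is a knight, or else exactly one of Bob and Willa is a knight" needs to be False, which holds.
Dave is a knight, and the claim "at least one of the following is true: exactly one of Sam and Dave is a knight; Willa is a knave" is indeed true.
Sam (knave): "Hollis and Willa are both knights" — False. ✓
As a knave, Bob's statement "Bob and Hollis are both knights or both knaves" should be False; it is.
As a knight, Aldo's statement "Dave and Willa are different types, and Dave is a knight" should be true; it is.

Hollis is a knight, Willa is a knave, Dave is a knight, Sam is a knave, Bob is a knave, and Aldo is a knight.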